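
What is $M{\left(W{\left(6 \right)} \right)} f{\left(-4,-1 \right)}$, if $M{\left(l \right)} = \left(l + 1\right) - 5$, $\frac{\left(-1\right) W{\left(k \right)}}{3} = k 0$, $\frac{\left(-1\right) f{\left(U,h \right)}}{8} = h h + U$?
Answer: $-96$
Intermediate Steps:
$f{\left(U,h \right)} = - 8 U - 8 h^{2}$ ($f{\left(U,h \right)} = - 8 \left(h h + U\right) = - 8 \left(h^{2} + U\right) = - 8 \left(U + h^{2}\right) = - 8 U - 8 h^{2}$)
$W{\left(k \right)} = 0$ ($W{\left(k \right)} = - 3 k 0 = \left(-3\right) 0 = 0$)
$M{\left(l \right)} = -4 + l$ ($M{\left(l \right)} = \left(1 + l\right) - 5 = -4 + l$)
$M{\left(W{\left(6 \right)} \right)} f{\left(-4,-1 \right)} = \left(-4 + 0\right) \left(\left(-8\right) \left(-4\right) - 8 \left(-1\right)^{2}\right) = - 4 \left(32 - 8\right) = \left(-4\right) 24 = -96$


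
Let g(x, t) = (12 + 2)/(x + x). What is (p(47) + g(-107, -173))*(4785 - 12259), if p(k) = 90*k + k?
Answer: -3420341568/107 ≈ -3.1966e+7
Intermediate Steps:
g(x, t) = 7/x (g(x, t) = 14/((2*x)) = 14*(1/(2*x)) = 7/x)
p(k) = 91*k
(p(47) + g(-107, -173))*(4785 - 12259) = (91*47 + 7/(-107))*(4785 - 12259) = (4277 + 7*(-1/107))*(-7474) = (4277 - 7/107)*(-7474) = (457632/107)*(-7474) = -3420341568/107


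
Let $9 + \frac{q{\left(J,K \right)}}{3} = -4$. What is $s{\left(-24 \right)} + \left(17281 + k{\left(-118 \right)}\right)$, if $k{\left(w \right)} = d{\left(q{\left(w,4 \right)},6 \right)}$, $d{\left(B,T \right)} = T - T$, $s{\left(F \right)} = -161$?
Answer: $17120$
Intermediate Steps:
$q{\left(J,K \right)} = -39$ ($q{\left(J,K \right)} = -27 + 3 \left(-4\right) = -27 - 12 = -39$)
$d{\left(B,T \right)} = 0$
$k{\left(w \right)} = 0$
$s{\left(-24 \right)} + \left(17281 + k{\left(-118 \right)}\right) = -161 + \left(17281 + 0\right) = -161 + 17281 = 17120$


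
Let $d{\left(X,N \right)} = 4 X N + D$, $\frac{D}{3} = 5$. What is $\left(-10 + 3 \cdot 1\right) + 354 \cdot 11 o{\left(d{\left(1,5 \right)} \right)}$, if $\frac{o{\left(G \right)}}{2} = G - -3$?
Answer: $295937$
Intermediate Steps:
$D = 15$ ($D = 3 \cdot 5 = 15$)
$d{\left(X,N \right)} = 15 + 4 N X$ ($d{\left(X,N \right)} = 4 X N + 15 = 4 N X + 15 = 15 + 4 N X$)
$o{\left(G \right)} = 6 + 2 G$ ($o{\left(G \right)} = 2 \left(G - -3\right) = 2 \left(G + 3\right) = 2 \left(3 + G\right) = 6 + 2 G$)
$\left(-10 + 3 \cdot 1\right) + 354 \cdot 11 o{\left(d{\left(1,5 \right)} \right)} = \left(-10 + 3 \cdot 1\right) + 354 \cdot 11 \left(6 + 2 \left(15 + 4 \cdot 5 \cdot 1\right)\right) = \left(-10 + 3\right) + 354 \cdot 11 \left(6 + 2 \left(15 + 20\right)\right) = -7 + 354 \cdot 11 \left(6 + 2 \cdot 35\right) = -7 + 354 \cdot 11 \left(6 + 70\right) = -7 + 354 \cdot 11 \cdot 76 = -7 + 354 \cdot 836 = -7 + 295944 = 295937$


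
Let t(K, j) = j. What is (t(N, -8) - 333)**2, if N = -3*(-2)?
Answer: 116281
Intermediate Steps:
N = 6
(t(N, -8) - 333)**2 = (-8 - 333)**2 = (-341)**2 = 116281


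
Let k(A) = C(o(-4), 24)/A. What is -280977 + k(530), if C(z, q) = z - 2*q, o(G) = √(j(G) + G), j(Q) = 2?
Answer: -74458929/265 + I*√2/530 ≈ -2.8098e+5 + 0.0026683*I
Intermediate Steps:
o(G) = √(2 + G)
k(A) = (-48 + I*√2)/A (k(A) = (√(2 - 4) - 2*24)/A = (√(-2) - 48)/A = (I*√2 - 48)/A = (-48 + I*√2)/A)
-280977 + k(530) = -280977 + (-48 + I*√2)/530 = -280977 + (-24/265 + I*√2/530) = -74458929/265 + I*√2/530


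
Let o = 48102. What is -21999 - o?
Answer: -70101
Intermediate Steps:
-21999 - o = -21999 - 1*48102 = -21999 - 48102 = -70101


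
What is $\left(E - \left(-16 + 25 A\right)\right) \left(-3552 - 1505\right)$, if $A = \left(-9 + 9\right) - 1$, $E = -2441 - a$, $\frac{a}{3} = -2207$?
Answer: $-21345597$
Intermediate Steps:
$a = -6621$ ($a = 3 \left(-2207\right) = -6621$)
$E = 4180$ ($E = -2441 - -6621 = -2441 + 6621 = 4180$)
$A = -1$ ($A = 0 - 1 = -1$)
$\left(E - \left(-16 + 25 A\right)\right) \left(-3552 - 1505\right) = \left(4180 + \left(\left(-25\right) \left(-1\right) + 16\right)\right) \left(-3552 - 1505\right) = \left(4180 + \left(25 + 16\right)\right) \left(-5057\right) = \left(4180 + 41\right) \left(-5057\right) = 4221 \left(-5057\right) = -21345597$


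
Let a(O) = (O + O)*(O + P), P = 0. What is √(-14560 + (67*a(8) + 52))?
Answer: 2*I*√1483 ≈ 77.02*I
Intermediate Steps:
a(O) = 2*O² (a(O) = (O + O)*(O + 0) = (2*O)*O = 2*O²)
√(-14560 + (67*a(8) + 52)) = √(-14560 + (67*(2*8²) + 52)) = √(-14560 + (67*(2*64) + 52)) = √(-14560 + (67*128 + 52)) = √(-14560 + (8576 + 52)) = √(-14560 + 8628) = √(-5932) = 2*I*√1483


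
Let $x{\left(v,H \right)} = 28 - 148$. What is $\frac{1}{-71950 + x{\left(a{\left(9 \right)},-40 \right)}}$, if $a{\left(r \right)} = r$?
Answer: $- \frac{1}{72070} \approx -1.3875 \cdot 10^{-5}$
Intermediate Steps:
$x{\left(v,H \right)} = -120$
$\frac{1}{-71950 + x{\left(a{\left(9 \right)},-40 \right)}} = \frac{1}{-71950 - 120} = \frac{1}{-72070} = - \frac{1}{72070}$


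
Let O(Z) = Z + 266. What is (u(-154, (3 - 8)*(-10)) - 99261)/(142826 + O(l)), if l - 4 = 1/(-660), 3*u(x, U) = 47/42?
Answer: -1375752290/1983310539 ≈ -0.69366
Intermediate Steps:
u(x, U) = 47/126 (u(x, U) = (47/42)/3 = (47*(1/42))/3 = (⅓)*(47/42) = 47/126)
l = 2639/660 (l = 4 + 1/(-660) = 4 - 1/660 = 2639/660 ≈ 3.9985)
O(Z) = 266 + Z
(u(-154, (3 - 8)*(-10)) - 99261)/(142826 + O(l)) = (47/126 - 99261)/(142826 + (266 + 2639/660)) = -12506839/(126*(142826 + 178199/660)) = -12506839/(126*94443359/660) = -12506839/126*660/94443359 = -1375752290/1983310539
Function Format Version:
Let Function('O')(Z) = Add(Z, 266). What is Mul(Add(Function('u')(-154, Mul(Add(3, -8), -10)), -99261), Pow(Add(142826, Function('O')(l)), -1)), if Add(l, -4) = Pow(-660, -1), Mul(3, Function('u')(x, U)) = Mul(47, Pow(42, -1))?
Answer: Rational(-1375752290, 1983310539) ≈ -0.69366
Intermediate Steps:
Function('u')(x, U) = Rational(47, 126) (Function('u')(x, U) = Mul(Rational(1, 3), Mul(47, Pow(42, -1))) = Mul(Rational(1, 3), Mul(47, Rational(1, 42))) = Mul(Rational(1, 3), Rational(47, 42)) = Rational(47, 126))
l = Rational(2639, 660) (l = Add(4, Pow(-660, -1)) = Add(4, Rational(-1, 660)) = Rational(2639, 660) ≈ 3.9985)
Function('O')(Z) = Add(266, Z)
Mul(Add(Function('u')(-154, Mul(Add(3, -8), -10)), -99261), Pow(Add(142826, Function('O')(l)), -1)) = Mul(Add(Rational(47, 126), -99261), Pow(Add(142826, Add(266, Rational(2639, 660))), -1)) = Mul(Rational(-12506839, 126), Pow(Add(142826, Rational(178199, 660)), -1)) = Mul(Rational(-12506839, 126), Pow(Rational(94443359, 660), -1)) = Mul(Rational(-12506839, 126), Rational(660, 94443359)) = Rational(-1375752290, 1983310539)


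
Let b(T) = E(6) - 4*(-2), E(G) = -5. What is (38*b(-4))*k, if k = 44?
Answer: 5016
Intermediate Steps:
b(T) = 3 (b(T) = -5 - 4*(-2) = -5 + 8 = 3)
(38*b(-4))*k = (38*3)*44 = 114*44 = 5016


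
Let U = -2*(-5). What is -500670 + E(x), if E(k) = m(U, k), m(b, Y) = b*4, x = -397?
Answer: -500630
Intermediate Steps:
U = 10
m(b, Y) = 4*b
E(k) = 40 (E(k) = 4*10 = 40)
-500670 + E(x) = -500670 + 40 = -500630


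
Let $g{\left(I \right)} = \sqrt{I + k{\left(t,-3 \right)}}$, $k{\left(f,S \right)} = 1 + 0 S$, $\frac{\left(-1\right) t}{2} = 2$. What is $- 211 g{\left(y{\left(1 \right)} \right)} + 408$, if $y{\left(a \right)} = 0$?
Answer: $197$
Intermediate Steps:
$t = -4$ ($t = \left(-2\right) 2 = -4$)
$k{\left(f,S \right)} = 1$ ($k{\left(f,S \right)} = 1 + 0 = 1$)
$g{\left(I \right)} = \sqrt{1 + I}$ ($g{\left(I \right)} = \sqrt{I + 1} = \sqrt{1 + I}$)
$- 211 g{\left(y{\left(1 \right)} \right)} + 408 = - 211 \sqrt{1 + 0} + 408 = - 211 \sqrt{1} + 408 = \left(-211\right) 1 + 408 = -211 + 408 = 197$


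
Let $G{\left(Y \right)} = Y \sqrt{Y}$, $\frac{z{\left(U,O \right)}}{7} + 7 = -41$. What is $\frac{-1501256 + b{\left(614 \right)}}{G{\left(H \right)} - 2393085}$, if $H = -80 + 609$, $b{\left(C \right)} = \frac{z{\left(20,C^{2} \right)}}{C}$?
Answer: $\frac{230442880}{365470913} \approx 0.63054$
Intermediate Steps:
$z{\left(U,O \right)} = -336$ ($z{\left(U,O \right)} = -49 + 7 \left(-41\right) = -49 - 287 = -336$)
$b{\left(C \right)} = - \frac{336}{C}$
$H = 529$
$G{\left(Y \right)} = Y^{\frac{3}{2}}$
$\frac{-1501256 + b{\left(614 \right)}}{G{\left(H \right)} - 2393085} = \frac{-1501256 - \frac{336}{614}}{529^{\frac{3}{2}} - 2393085} = \frac{-1501256 - \frac{168}{307}}{12167 - 2393085} = \frac{-1501256 - \frac{168}{307}}{-2380918} = \left(- \frac{460885760}{307}\right) \left(- \frac{1}{2380918}\right) = \frac{230442880}{365470913}$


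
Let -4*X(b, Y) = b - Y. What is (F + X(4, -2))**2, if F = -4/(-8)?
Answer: 1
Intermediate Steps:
F = 1/2 (F = -4*(-1/8) = 1/2 ≈ 0.50000)
X(b, Y) = -b/4 + Y/4 (X(b, Y) = -(b - Y)/4 = -b/4 + Y/4)
(F + X(4, -2))**2 = (1/2 + (-1/4*4 + (1/4)*(-2)))**2 = (1/2 + (-1 - 1/2))**2 = (1/2 - 3/2)**2 = (-1)**2 = 1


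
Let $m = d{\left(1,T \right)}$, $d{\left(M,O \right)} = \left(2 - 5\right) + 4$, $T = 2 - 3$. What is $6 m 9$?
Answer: $54$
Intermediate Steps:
$T = -1$ ($T = 2 - 3 = -1$)
$d{\left(M,O \right)} = 1$ ($d{\left(M,O \right)} = -3 + 4 = 1$)
$m = 1$
$6 m 9 = 6 \cdot 1 \cdot 9 = 6 \cdot 9 = 54$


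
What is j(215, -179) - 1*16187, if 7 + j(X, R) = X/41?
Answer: -663739/41 ≈ -16189.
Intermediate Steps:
j(X, R) = -7 + X/41
j(215, -179) - 1*16187 = (-7 + (1/41)*215) - 1*16187 = (-7 + 215/41) - 16187 = -72/41 - 16187 = -663739/41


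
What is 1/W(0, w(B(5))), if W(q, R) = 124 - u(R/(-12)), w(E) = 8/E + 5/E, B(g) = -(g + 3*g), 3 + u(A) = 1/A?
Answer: 13/1411 ≈ 0.0092133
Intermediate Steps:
u(A) = -3 + 1/A
B(g) = -4*g
w(E) = 13/E
W(q, R) = 127 + 12/R (W(q, R) = 124 - (-3 + 1/(R/(-12))) = 124 - (-3 + 1/(R*(-1/12))) = 124 - (-3 + 1/(-R/12)) = 124 - (-3 - 12/R) = 124 + (3 + 12/R) = 127 + 12/R)
1/W(0, w(B(5))) = 1/(127 + 12/((13/((-4*5))))) = 1/(127 + 12/((13/(-20)))) = 1/(127 + 12/((13*(-1/20)))) = 1/(127 + 12/(-13/20)) = 1/(127 + 12*(-20/13)) = 1/(127 - 240/13) = 1/(1411/13) = 13/1411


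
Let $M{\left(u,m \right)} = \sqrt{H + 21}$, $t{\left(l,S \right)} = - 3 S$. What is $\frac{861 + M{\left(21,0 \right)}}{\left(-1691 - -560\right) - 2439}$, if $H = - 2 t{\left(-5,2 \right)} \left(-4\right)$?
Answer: $- \frac{41}{170} - \frac{i \sqrt{3}}{1190} \approx -0.24118 - 0.0014555 i$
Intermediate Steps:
$H = -48$ ($H = - 2 \left(\left(-3\right) 2\right) \left(-4\right) = \left(-2\right) \left(-6\right) \left(-4\right) = 12 \left(-4\right) = -48$)
$M{\left(u,m \right)} = 3 i \sqrt{3}$ ($M{\left(u,m \right)} = \sqrt{-48 + 21} = \sqrt{-27} = 3 i \sqrt{3}$)
$\frac{861 + M{\left(21,0 \right)}}{\left(-1691 - -560\right) - 2439} = \frac{861 + 3 i \sqrt{3}}{\left(-1691 - -560\right) - 2439} = \frac{861 + 3 i \sqrt{3}}{\left(-1691 + 560\right) - 2439} = \frac{861 + 3 i \sqrt{3}}{-1131 - 2439} = \frac{861 + 3 i \sqrt{3}}{-3570} = \left(861 + 3 i \sqrt{3}\right) \left(- \frac{1}{3570}\right) = - \frac{41}{170} - \frac{i \sqrt{3}}{1190}$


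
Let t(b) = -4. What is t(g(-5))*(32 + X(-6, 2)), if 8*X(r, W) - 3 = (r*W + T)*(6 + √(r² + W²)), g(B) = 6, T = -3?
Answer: -169/2 + 15*√10 ≈ -37.066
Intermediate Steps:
X(r, W) = 3/8 + (-3 + W*r)*(6 + √(W² + r²))/8 (X(r, W) = 3/8 + ((r*W - 3)*(6 + √(r² + W²)))/8 = 3/8 + ((W*r - 3)*(6 + √(W² + r²)))/8 = 3/8 + ((-3 + W*r)*(6 + √(W² + r²)))/8 = 3/8 + (-3 + W*r)*(6 + √(W² + r²))/8)
t(g(-5))*(32 + X(-6, 2)) = -4*(32 + (-15/8 - 3*√(2² + (-6)²)/8 + (¾)*2*(-6) + (⅛)*2*(-6)*√(2² + (-6)²))) = -4*(32 + (-15/8 - 3*√(4 + 36)/8 - 9 + (⅛)*2*(-6)*√(4 + 36))) = -4*(32 + (-15/8 - 3*√10/4 - 9 + (⅛)*2*(-6)*√40)) = -4*(32 + (-15/8 - 3*√10/4 - 9 + (⅛)*2*(-6)*(2*√10))) = -4*(32 + (-15/8 - 3*√10/4 - 9 - 3*√10)) = -4*(32 + (-87/8 - 15*√10/4)) = -4*(169/8 - 15*√10/4) = -169/2 + 15*√10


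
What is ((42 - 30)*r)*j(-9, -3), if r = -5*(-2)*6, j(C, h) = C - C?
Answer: 0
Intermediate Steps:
j(C, h) = 0
r = 60 (r = 10*6 = 60)
((42 - 30)*r)*j(-9, -3) = ((42 - 30)*60)*0 = (12*60)*0 = 720*0 = 0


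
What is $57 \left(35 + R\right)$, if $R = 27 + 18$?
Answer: $4560$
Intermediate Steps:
$R = 45$
$57 \left(35 + R\right) = 57 \left(35 + 45\right) = 57 \cdot 80 = 4560$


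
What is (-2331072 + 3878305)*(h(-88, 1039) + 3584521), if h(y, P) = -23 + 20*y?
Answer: 5543330463954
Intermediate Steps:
(-2331072 + 3878305)*(h(-88, 1039) + 3584521) = (-2331072 + 3878305)*((-23 + 20*(-88)) + 3584521) = 1547233*((-23 - 1760) + 3584521) = 1547233*(-1783 + 3584521) = 1547233*3582738 = 5543330463954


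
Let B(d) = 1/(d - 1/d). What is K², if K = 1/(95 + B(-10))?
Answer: 9801/88266025 ≈ 0.00011104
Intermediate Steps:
K = 99/9395 (K = 1/(95 - 10/(-1 + (-10)²)) = 1/(95 - 10/(-1 + 100)) = 1/(95 - 10/99) = 1/(9395/99) = 99/9395 ≈ 0.010538)
K² = (99/9395)² = 9801/88266025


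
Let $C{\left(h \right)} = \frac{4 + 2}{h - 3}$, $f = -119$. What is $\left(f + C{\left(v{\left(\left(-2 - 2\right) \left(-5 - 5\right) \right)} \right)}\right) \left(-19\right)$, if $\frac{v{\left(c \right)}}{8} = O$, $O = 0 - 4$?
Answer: $\frac{79249}{35} \approx 2264.3$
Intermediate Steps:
$O = -4$ ($O = 0 - 4 = -4$)
$v{\left(c \right)} = -32$ ($v{\left(c \right)} = 8 \left(-4\right) = -32$)
$C{\left(h \right)} = \frac{6}{-3 + h}$
$\left(f + C{\left(v{\left(\left(-2 - 2\right) \left(-5 - 5\right) \right)} \right)}\right) \left(-19\right) = \left(-119 + \frac{6}{-3 - 32}\right) \left(-19\right) = \left(-119 + \frac{6}{-35}\right) \left(-19\right) = \left(-119 + 6 \left(- \frac{1}{35}\right)\right) \left(-19\right) = \left(-119 - \frac{6}{35}\right) \left(-19\right) = \left(- \frac{4171}{35}\right) \left(-19\right) = \frac{79249}{35}$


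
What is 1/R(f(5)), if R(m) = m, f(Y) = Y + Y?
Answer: ⅒ ≈ 0.10000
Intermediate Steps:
f(Y) = 2*Y
1/R(f(5)) = 1/(2*5) = 1/10 = ⅒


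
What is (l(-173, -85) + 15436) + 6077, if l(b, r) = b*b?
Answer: 51442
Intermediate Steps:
l(b, r) = b**2
(l(-173, -85) + 15436) + 6077 = ((-173)**2 + 15436) + 6077 = (29929 + 15436) + 6077 = 45365 + 6077 = 51442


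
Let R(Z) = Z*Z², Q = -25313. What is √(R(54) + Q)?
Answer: √132151 ≈ 363.53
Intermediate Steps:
R(Z) = Z³
√(R(54) + Q) = √(54³ - 25313) = √(157464 - 25313) = √132151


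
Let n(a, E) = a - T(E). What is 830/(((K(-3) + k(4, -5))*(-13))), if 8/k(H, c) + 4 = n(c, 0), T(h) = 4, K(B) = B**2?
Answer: -830/109 ≈ -7.6147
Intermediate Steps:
n(a, E) = -4 + a (n(a, E) = a - 1*4 = a - 4 = -4 + a)
k(H, c) = 8/(-8 + c) (k(H, c) = 8/(-4 + (-4 + c)) = 8/(-8 + c))
830/(((K(-3) + k(4, -5))*(-13))) = 830/((((-3)**2 + 8/(-8 - 5))*(-13))) = 830/(((9 + 8/(-13))*(-13))) = 830/(((9 + 8*(-1/13))*(-13))) = 830/(((9 - 8/13)*(-13))) = 830/(((109/13)*(-13))) = 830/(-109) = 830*(-1/109) = -830/109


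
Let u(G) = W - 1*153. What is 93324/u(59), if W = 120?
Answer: -2828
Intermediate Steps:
u(G) = -33 (u(G) = 120 - 1*153 = 120 - 153 = -33)
93324/u(59) = 93324/(-33) = 93324*(-1/33) = -2828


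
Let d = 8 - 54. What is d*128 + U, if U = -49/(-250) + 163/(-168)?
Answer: -123664259/21000 ≈ -5888.8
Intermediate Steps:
U = -16259/21000 (U = -49*(-1/250) + 163*(-1/168) = 49/250 - 163/168 = -16259/21000 ≈ -0.77424)
d = -46
d*128 + U = -46*128 - 16259/21000 = -5888 - 16259/21000 = -123664259/21000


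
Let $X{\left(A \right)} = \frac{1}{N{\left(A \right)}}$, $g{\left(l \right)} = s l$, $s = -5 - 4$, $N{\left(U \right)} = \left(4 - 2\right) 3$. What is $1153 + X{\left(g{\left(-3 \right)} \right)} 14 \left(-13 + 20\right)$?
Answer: $\frac{3508}{3} \approx 1169.3$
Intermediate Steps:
$N{\left(U \right)} = 6$ ($N{\left(U \right)} = 2 \cdot 3 = 6$)
$s = -9$
$g{\left(l \right)} = - 9 l$
$X{\left(A \right)} = \frac{1}{6}$
$1153 + X{\left(g{\left(-3 \right)} \right)} 14 \left(-13 + 20\right) = 1153 + \frac{14 \left(-13 + 20\right)}{6} = 1153 + \frac{14 \cdot 7}{6} = 1153 + \frac{1}{6} \cdot 98 = 1153 + \frac{49}{3} = \frac{3508}{3}$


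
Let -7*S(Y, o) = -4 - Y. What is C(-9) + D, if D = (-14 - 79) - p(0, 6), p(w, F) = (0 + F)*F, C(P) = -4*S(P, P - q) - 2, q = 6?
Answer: -897/7 ≈ -128.14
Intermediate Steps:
S(Y, o) = 4/7 + Y/7 (S(Y, o) = -(-4 - Y)/7 = 4/7 + Y/7)
C(P) = -30/7 - 4*P/7 (C(P) = -4*(4/7 + P/7) - 2 = (-16/7 - 4*P/7) - 2 = -30/7 - 4*P/7)
p(w, F) = F² (p(w, F) = F*F = F²)
D = -129 (D = (-14 - 79) - 1*6² = -93 - 1*36 = -93 - 36 = -129)
C(-9) + D = (-30/7 - 4/7*(-9)) - 129 = (-30/7 + 36/7) - 129 = 6/7 - 129 = -897/7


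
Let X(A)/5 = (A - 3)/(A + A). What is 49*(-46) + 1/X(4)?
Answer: -11262/5 ≈ -2252.4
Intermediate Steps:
X(A) = 5*(-3 + A)/(2*A) (X(A) = 5*((A - 3)/(A + A)) = 5*((-3 + A)/((2*A))) = 5*((-3 + A)*(1/(2*A))) = 5*((-3 + A)/(2*A)) = 5*(-3 + A)/(2*A))
49*(-46) + 1/X(4) = 49*(-46) + 1/((5/2)*(-3 + 4)/4) = -2254 + 1/((5/2)*(1/4)*1) = -2254 + 1/(5/8) = -2254 + 8/5 = -11262/5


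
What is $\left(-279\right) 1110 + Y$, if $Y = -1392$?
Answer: $-311082$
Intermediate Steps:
$\left(-279\right) 1110 + Y = \left(-279\right) 1110 - 1392 = -309690 - 1392 = -311082$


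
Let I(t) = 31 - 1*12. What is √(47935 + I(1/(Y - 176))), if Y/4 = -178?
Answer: √47954 ≈ 218.98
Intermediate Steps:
Y = -712 (Y = 4*(-178) = -712)
I(t) = 19 (I(t) = 31 - 12 = 19)
√(47935 + I(1/(Y - 176))) = √(47935 + 19) = √47954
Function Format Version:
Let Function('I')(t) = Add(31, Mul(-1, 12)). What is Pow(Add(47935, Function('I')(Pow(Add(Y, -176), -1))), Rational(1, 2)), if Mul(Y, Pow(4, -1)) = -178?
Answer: Pow(47954, Rational(1, 2)) ≈ 218.98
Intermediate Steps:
Y = -712 (Y = Mul(4, -178) = -712)
Function('I')(t) = 19 (Function('I')(t) = Add(31, -12) = 19)
Pow(Add(47935, Function('I')(Pow(Add(Y, -176), -1))), Rational(1, 2)) = Pow(Add(47935, 19), Rational(1, 2)) = Pow(47954, Rational(1, 2))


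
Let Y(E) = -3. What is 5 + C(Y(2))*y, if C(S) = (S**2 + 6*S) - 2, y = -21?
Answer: 236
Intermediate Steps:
C(S) = -2 + S**2 + 6*S
5 + C(Y(2))*y = 5 + (-2 + (-3)**2 + 6*(-3))*(-21) = 5 + (-2 + 9 - 18)*(-21) = 5 - 11*(-21) = 5 + 231 = 236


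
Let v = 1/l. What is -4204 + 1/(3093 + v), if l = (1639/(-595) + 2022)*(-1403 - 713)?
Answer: -33057067190607456/7863242086793 ≈ -4204.0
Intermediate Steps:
l = -2542270316/595 (l = (1639*(-1/595) + 2022)*(-2116) = (-1639/595 + 2022)*(-2116) = (1201451/595)*(-2116) = -2542270316/595 ≈ -4.2727e+6)
v = -595/2542270316 (v = 1/(-2542270316/595) = -595/2542270316 ≈ -2.3404e-7)
-4204 + 1/(3093 + v) = -4204 + 1/(3093 - 595/2542270316) = -4204 + 1/(7863242086793/2542270316) = -4204 + 2542270316/7863242086793 = -33057067190607456/7863242086793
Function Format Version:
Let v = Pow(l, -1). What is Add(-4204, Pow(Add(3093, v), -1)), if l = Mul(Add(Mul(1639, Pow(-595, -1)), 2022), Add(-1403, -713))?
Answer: Rational(-33057067190607456, 7863242086793) ≈ -4204.0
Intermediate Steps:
l = Rational(-2542270316, 595) (l = Mul(Add(Mul(1639, Rational(-1, 595)), 2022), -2116) = Mul(Add(Rational(-1639, 595), 2022), -2116) = Mul(Rational(1201451, 595), -2116) = Rational(-2542270316, 595) ≈ -4.2727e+6)
v = Rational(-595, 2542270316) (v = Pow(Rational(-2542270316, 595), -1) = Rational(-595, 2542270316) ≈ -2.3404e-7)
Add(-4204, Pow(Add(3093, v), -1)) = Add(-4204, Pow(Add(3093, Rational(-595, 2542270316)), -1)) = Add(-4204, Pow(Rational(7863242086793, 2542270316), -1)) = Add(-4204, Rational(2542270316, 7863242086793)) = Rational(-33057067190607456, 7863242086793)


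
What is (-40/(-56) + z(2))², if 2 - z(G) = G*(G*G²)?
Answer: 8649/49 ≈ 176.51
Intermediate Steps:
z(G) = 2 - G⁴ (z(G) = 2 - G*G*G² = 2 - G*G³ = 2 - G⁴)
(-40/(-56) + z(2))² = (-40/(-56) + (2 - 1*2⁴))² = (-40*(-1/56) + (2 - 1*16))² = (5/7 + (2 - 16))² = (5/7 - 14)² = (-93/7)² = 8649/49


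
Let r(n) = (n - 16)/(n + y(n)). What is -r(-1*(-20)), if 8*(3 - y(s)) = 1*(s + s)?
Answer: -2/9 ≈ -0.22222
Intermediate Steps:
y(s) = 3 - s/4 (y(s) = 3 - (s + s)/8 = 3 - 2*s/8 = 3 - s/4)
r(n) = (-16 + n)/(3 + 3*n/4) (r(n) = (n - 16)/(n + (3 - n/4)) = (-16 + n)/(3 + 3*n/4))
-r(-1*(-20)) = -4*(-16 - 1*(-20))/(3*(4 - 1*(-20))) = -4*(-16 + 20)/(3*(4 + 20)) = -4*4/(3*24) = -1*2/9 = -2/9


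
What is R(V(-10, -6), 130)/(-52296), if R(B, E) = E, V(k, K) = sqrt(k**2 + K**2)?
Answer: -65/26148 ≈ -0.0024858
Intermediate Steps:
V(k, K) = sqrt(K**2 + k**2)
R(V(-10, -6), 130)/(-52296) = 130/(-52296) = 130*(-1/52296) = -65/26148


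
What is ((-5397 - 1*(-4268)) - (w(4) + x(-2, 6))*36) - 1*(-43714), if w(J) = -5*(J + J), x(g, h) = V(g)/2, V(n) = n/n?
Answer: 44007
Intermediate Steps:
V(n) = 1
x(g, h) = ½ (x(g, h) = 1/2 = 1*(½) = ½)
w(J) = -10*J
((-5397 - 1*(-4268)) - (w(4) + x(-2, 6))*36) - 1*(-43714) = ((-5397 - 1*(-4268)) - (-10*4 + ½)*36) - 1*(-43714) = ((-5397 + 4268) - (-40 + ½)*36) + 43714 = (-1129 - (-79)*36/2) + 43714 = (-1129 - 1*(-1422)) + 43714 = (-1129 + 1422) + 43714 = 293 + 43714 = 44007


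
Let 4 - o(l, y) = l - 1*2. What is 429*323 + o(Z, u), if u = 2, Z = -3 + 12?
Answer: 138564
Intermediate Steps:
Z = 9
o(l, y) = 6 - l (o(l, y) = 4 - (l - 1*2) = 4 - (l - 2) = 4 - (-2 + l) = 4 + (2 - l) = 6 - l)
429*323 + o(Z, u) = 429*323 + (6 - 1*9) = 138567 + (6 - 9) = 138567 - 3 = 138564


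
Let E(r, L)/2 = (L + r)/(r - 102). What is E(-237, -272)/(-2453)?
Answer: -1018/831567 ≈ -0.0012242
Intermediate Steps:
E(r, L) = 2*(L + r)/(-102 + r) (E(r, L) = 2*((L + r)/(r - 102)) = 2*((L + r)/(-102 + r)) = 2*(L + r)/(-102 + r))
E(-237, -272)/(-2453) = (2*(-272 - 237)/(-102 - 237))/(-2453) = (2*(-509)/(-339))*(-1/2453) = (2*(-1/339)*(-509))*(-1/2453) = (1018/339)*(-1/2453) = -1018/831567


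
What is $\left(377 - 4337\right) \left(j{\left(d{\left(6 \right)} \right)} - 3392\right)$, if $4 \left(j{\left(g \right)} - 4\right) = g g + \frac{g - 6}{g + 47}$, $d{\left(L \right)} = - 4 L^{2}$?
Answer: $- \frac{690028020}{97} \approx -7.1137 \cdot 10^{6}$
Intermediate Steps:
$j{\left(g \right)} = 4 + \frac{g^{2}}{4} + \frac{-6 + g}{4 \left(47 + g\right)}$ ($j{\left(g \right)} = 4 + \frac{g g + \frac{g - 6}{g + 47}}{4} = 4 + \frac{g^{2} + \frac{-6 + g}{47 + g}}{4} = 4 + \left(\frac{g^{2}}{4} + \frac{-6 + g}{4 \left(47 + g\right)}\right) = 4 + \frac{g^{2}}{4} + \frac{-6 + g}{4 \left(47 + g\right)}$)
$\left(377 - 4337\right) \left(j{\left(d{\left(6 \right)} \right)} - 3392\right) = \left(377 - 4337\right) \left(\frac{746 + \left(- 4 \cdot 6^{2}\right)^{3} + 17 \left(- 4 \cdot 6^{2}\right) + 47 \left(- 4 \cdot 6^{2}\right)^{2}}{4 \left(47 - 4 \cdot 6^{2}\right)} - 3392\right) = - 3960 \left(\frac{746 + \left(\left(-4\right) 36\right)^{3} + 17 \left(\left(-4\right) 36\right) + 47 \left(\left(-4\right) 36\right)^{2}}{4 \left(47 - 144\right)} - 3392\right) = - 3960 \left(\frac{746 + \left(-144\right)^{3} + 17 \left(-144\right) + 47 \left(-144\right)^{2}}{4 \left(47 - 144\right)} - 3392\right) = - 3960 \left(\frac{746 - 2985984 - 2448 + 47 \cdot 20736}{4 \left(-97\right)} - 3392\right) = - 3960 \left(\frac{1}{4} \left(- \frac{1}{97}\right) \left(746 - 2985984 - 2448 + 974592\right) - 3392\right) = - 3960 \left(\frac{1}{4} \left(- \frac{1}{97}\right) \left(-2013094\right) - 3392\right) = - 3960 \left(\frac{1006547}{194} - 3392\right) = \left(-3960\right) \frac{348499}{194} = - \frac{690028020}{97}$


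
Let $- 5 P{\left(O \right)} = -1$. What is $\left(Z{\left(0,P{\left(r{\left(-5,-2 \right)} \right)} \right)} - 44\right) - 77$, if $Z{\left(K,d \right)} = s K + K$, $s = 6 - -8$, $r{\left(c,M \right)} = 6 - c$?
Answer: $-121$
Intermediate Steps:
$s = 14$ ($s = 6 + 8 = 14$)
$P{\left(O \right)} = \frac{1}{5}$ ($P{\left(O \right)} = \left(- \frac{1}{5}\right) \left(-1\right) = \frac{1}{5}$)
$Z{\left(K,d \right)} = 15 K$ ($Z{\left(K,d \right)} = 14 K + K = 15 K$)
$\left(Z{\left(0,P{\left(r{\left(-5,-2 \right)} \right)} \right)} - 44\right) - 77 = \left(15 \cdot 0 - 44\right) - 77 = \left(0 - 44\right) - 77 = -44 - 77 = -121$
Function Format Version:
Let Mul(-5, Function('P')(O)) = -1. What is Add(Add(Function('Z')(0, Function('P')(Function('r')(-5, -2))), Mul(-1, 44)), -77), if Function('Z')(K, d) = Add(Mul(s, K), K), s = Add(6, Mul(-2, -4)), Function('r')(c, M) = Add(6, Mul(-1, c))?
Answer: -121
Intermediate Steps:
s = 14 (s = Add(6, 8) = 14)
Function('P')(O) = Rational(1, 5) (Function('P')(O) = Mul(Rational(-1, 5), -1) = Rational(1, 5))
Function('Z')(K, d) = Mul(15, K) (Function('Z')(K, d) = Add(Mul(14, K), K) = Mul(15, K))
Add(Add(Function('Z')(0, Function('P')(Function('r')(-5, -2))), Mul(-1, 44)), -77) = Add(Add(Mul(15, 0), Mul(-1, 44)), -77) = Add(Add(0, -44), -77) = Add(-44, -77) = -121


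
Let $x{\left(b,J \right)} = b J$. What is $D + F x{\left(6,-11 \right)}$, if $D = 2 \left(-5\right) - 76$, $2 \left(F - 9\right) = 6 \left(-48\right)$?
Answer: $8824$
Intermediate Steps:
$x{\left(b,J \right)} = J b$
$F = -135$ ($F = 9 + \frac{6 \left(-48\right)}{2} = 9 + \frac{1}{2} \left(-288\right) = 9 - 144 = -135$)
$D = -86$ ($D = -10 - 76 = -86$)
$D + F x{\left(6,-11 \right)} = -86 - 135 \left(\left(-11\right) 6\right) = -86 - -8910 = -86 + 8910 = 8824$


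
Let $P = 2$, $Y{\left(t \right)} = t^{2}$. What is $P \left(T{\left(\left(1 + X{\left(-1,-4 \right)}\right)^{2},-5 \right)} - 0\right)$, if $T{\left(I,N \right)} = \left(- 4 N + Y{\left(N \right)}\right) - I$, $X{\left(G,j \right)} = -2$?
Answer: $88$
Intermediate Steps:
$T{\left(I,N \right)} = N^{2} - I - 4 N$ ($T{\left(I,N \right)} = \left(- 4 N + N^{2}\right) - I = \left(N^{2} - 4 N\right) - I = N^{2} - I - 4 N$)
$P \left(T{\left(\left(1 + X{\left(-1,-4 \right)}\right)^{2},-5 \right)} - 0\right) = 2 \left(\left(\left(-5\right)^{2} - \left(1 - 2\right)^{2} - -20\right) - 0\right) = 2 \left(\left(25 - \left(-1\right)^{2} + 20\right) + 0\right) = 2 \left(\left(25 - 1 + 20\right) + 0\right) = 2 \left(44 + 0\right) = 2 \cdot 44 = 88$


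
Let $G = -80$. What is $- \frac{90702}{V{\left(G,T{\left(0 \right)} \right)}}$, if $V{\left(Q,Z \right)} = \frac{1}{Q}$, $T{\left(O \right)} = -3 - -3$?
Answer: $7256160$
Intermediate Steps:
$T{\left(O \right)} = 0$ ($T{\left(O \right)} = -3 + 3 = 0$)
$- \frac{90702}{V{\left(G,T{\left(0 \right)} \right)}} = - \frac{90702}{\frac{1}{-80}} = - \frac{90702}{- \frac{1}{80}} = \left(-90702\right) \left(-80\right) = 7256160$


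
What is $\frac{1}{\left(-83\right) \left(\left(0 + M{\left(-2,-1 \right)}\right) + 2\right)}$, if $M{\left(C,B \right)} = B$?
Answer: $- \frac{1}{83} \approx -0.012048$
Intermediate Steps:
$\frac{1}{\left(-83\right) \left(\left(0 + M{\left(-2,-1 \right)}\right) + 2\right)} = \frac{1}{\left(-83\right) \left(\left(0 - 1\right) + 2\right)} = - \frac{1}{83 \left(-1 + 2\right)} = - \frac{1}{83 \cdot 1} = \left(- \frac{1}{83}\right) 1 = - \frac{1}{83}$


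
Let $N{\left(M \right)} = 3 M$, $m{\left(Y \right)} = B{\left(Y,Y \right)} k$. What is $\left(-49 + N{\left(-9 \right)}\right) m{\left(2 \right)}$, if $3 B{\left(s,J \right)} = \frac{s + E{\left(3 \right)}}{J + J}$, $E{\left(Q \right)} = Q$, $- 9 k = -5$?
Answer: $- \frac{475}{27} \approx -17.593$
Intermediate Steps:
$k = \frac{5}{9}$ ($k = \left(- \frac{1}{9}\right) \left(-5\right) = \frac{5}{9} \approx 0.55556$)
$B{\left(s,J \right)} = \frac{3 + s}{6 J}$ ($B{\left(s,J \right)} = \frac{\left(s + 3\right) \frac{1}{J + J}}{3} = \frac{\left(3 + s\right) \frac{1}{2 J}}{3} = \frac{\frac{1}{2} \frac{1}{J} \left(3 + s\right)}{3} = \frac{3 + s}{6 J}$)
$m{\left(Y \right)} = \frac{5 \left(3 + Y\right)}{54 Y}$ ($m{\left(Y \right)} = \frac{3 + Y}{6 Y} \frac{5}{9} = \frac{5 \left(3 + Y\right)}{54 Y}$)
$\left(-49 + N{\left(-9 \right)}\right) m{\left(2 \right)} = \left(-49 + 3 \left(-9\right)\right) \frac{5 \left(3 + 2\right)}{54 \cdot 2} = \left(-49 - 27\right) \frac{5}{54} \cdot \frac{1}{2} \cdot 5 = \left(-76\right) \frac{25}{108} = - \frac{475}{27}$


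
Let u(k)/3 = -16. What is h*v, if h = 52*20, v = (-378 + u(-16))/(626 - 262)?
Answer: -8520/7 ≈ -1217.1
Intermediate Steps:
u(k) = -48 (u(k) = 3*(-16) = -48)
v = -213/182 (v = (-378 - 48)/(626 - 262) = -426/364 = -426*1/364 = -213/182 ≈ -1.1703)
h = 1040
h*v = 1040*(-213/182) = -8520/7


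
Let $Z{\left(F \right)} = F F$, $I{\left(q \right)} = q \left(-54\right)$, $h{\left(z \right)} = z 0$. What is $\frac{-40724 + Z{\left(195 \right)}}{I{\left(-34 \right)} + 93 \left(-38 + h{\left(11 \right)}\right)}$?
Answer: $\frac{2699}{1698} \approx 1.5895$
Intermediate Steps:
$h{\left(z \right)} = 0$
$I{\left(q \right)} = - 54 q$
$Z{\left(F \right)} = F^{2}$
$\frac{-40724 + Z{\left(195 \right)}}{I{\left(-34 \right)} + 93 \left(-38 + h{\left(11 \right)}\right)} = \frac{-40724 + 195^{2}}{\left(-54\right) \left(-34\right) + 93 \left(-38 + 0\right)} = \frac{-40724 + 38025}{1836 + 93 \left(-38\right)} = - \frac{2699}{1836 - 3534} = - \frac{2699}{-1698} = \left(-2699\right) \left(- \frac{1}{1698}\right) = \frac{2699}{1698}$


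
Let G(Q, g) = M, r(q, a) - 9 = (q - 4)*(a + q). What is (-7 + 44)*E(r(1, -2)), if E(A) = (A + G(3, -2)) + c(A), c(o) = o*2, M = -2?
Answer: 1258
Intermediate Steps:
r(q, a) = 9 + (-4 + q)*(a + q) (r(q, a) = 9 + (q - 4)*(a + q) = 9 + (-4 + q)*(a + q))
G(Q, g) = -2
c(o) = 2*o
E(A) = -2 + 3*A (E(A) = (A - 2) + 2*A = (-2 + A) + 2*A = -2 + 3*A)
(-7 + 44)*E(r(1, -2)) = (-7 + 44)*(-2 + 3*(9 + 1² - 4*(-2) - 4*1 - 2*1)) = 37*(-2 + 3*(9 + 1 + 8 - 4 - 2)) = 37*(-2 + 3*12) = 37*(-2 + 36) = 37*34 = 1258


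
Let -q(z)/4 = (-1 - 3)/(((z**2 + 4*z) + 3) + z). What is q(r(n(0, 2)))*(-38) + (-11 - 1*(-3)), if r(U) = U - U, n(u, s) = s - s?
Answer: -632/3 ≈ -210.67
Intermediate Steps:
n(u, s) = 0
r(U) = 0
q(z) = 16/(3 + z**2 + 5*z) (q(z) = -4*(-1 - 3)/(((z**2 + 4*z) + 3) + z) = -(-16)/((3 + z**2 + 4*z) + z) = -(-16)/(3 + z**2 + 5*z) = 16/(3 + z**2 + 5*z))
q(r(n(0, 2)))*(-38) + (-11 - 1*(-3)) = (16/(3 + 0**2 + 5*0))*(-38) + (-11 - 1*(-3)) = (16/(3 + 0 + 0))*(-38) + (-11 + 3) = (16/3)*(-38) - 8 = -608/3 - 8 = -632/3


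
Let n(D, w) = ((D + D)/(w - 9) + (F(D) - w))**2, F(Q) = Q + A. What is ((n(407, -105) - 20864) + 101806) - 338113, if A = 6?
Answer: 12367582/3249 ≈ 3806.6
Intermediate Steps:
F(Q) = 6 + Q (F(Q) = Q + 6 = 6 + Q)
n(D, w) = (6 + D - w + 2*D/(-9 + w))**2 (n(D, w) = ((D + D)/(w - 9) + ((6 + D) - w))**2 = ((2*D)/(-9 + w) + (6 + D - w))**2 = (2*D/(-9 + w) + (6 + D - w))**2 = (6 + D - w + 2*D/(-9 + w))**2)
((n(407, -105) - 20864) + 101806) - 338113 = (((-54 - 1*(-105)**2 - 7*407 + 15*(-105) + 407*(-105))**2/(-9 - 105)**2 - 20864) + 101806) - 338113 = (((-54 - 1*11025 - 2849 - 1575 - 42735)**2/(-114)**2 - 20864) + 101806) - 338113 = (((-54 - 11025 - 2849 - 1575 - 42735)**2/12996 - 20864) + 101806) - 338113 = (((1/12996)*(-58238)**2 - 20864) + 101806) - 338113 = (((1/12996)*3391664644 - 20864) + 101806) - 338113 = ((847916161/3249 - 20864) + 101806) - 338113 = (780129025/3249 + 101806) - 338113 = 1110896719/3249 - 338113 = 12367582/3249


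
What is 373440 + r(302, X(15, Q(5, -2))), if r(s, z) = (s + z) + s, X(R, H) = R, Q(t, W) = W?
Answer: 374059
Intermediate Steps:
r(s, z) = z + 2*s
373440 + r(302, X(15, Q(5, -2))) = 373440 + (15 + 2*302) = 373440 + (15 + 604) = 373440 + 619 = 374059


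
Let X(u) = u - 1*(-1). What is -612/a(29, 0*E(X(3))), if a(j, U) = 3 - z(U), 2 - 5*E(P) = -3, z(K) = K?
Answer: -204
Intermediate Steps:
X(u) = 1 + u (X(u) = u + 1 = 1 + u)
E(P) = 1 (E(P) = 2/5 - 1/5*(-3) = 2/5 + 3/5 = 1)
a(j, U) = 3 - U
-612/a(29, 0*E(X(3))) = -612/(3 - 0) = -612/(3 - 1*0) = -612/(3 + 0) = -612/3 = -612*1/3 = -204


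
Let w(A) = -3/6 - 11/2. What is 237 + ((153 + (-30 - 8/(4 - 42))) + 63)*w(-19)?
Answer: -16725/19 ≈ -880.26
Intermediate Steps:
w(A) = -6 (w(A) = -3*⅙ - 11*½ = -½ - 11/2 = -6)
237 + ((153 + (-30 - 8/(4 - 42))) + 63)*w(-19) = 237 + ((153 + (-30 - 8/(4 - 42))) + 63)*(-6) = 237 + ((153 + (-30 - 8/(-38))) + 63)*(-6) = 237 + ((153 + (-30 - 8*(-1)/38)) + 63)*(-6) = 237 + ((153 + (-30 - 1*(-4/19))) + 63)*(-6) = 237 + ((153 + (-30 + 4/19)) + 63)*(-6) = 237 + ((153 - 566/19) + 63)*(-6) = 237 + (2341/19 + 63)*(-6) = 237 + (3538/19)*(-6) = 237 - 21228/19 = -16725/19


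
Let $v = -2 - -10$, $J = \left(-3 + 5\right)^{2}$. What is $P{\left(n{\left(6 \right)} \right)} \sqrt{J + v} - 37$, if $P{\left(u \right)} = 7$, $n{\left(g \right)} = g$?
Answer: $-37 + 14 \sqrt{3} \approx -12.751$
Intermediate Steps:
$J = 4$ ($J = 2^{2} = 4$)
$v = 8$ ($v = -2 + 10 = 8$)
$P{\left(n{\left(6 \right)} \right)} \sqrt{J + v} - 37 = 7 \sqrt{4 + 8} - 37 = 7 \sqrt{12} - 37 = 7 \cdot 2 \sqrt{3} - 37 = 14 \sqrt{3} - 37 = -37 + 14 \sqrt{3}$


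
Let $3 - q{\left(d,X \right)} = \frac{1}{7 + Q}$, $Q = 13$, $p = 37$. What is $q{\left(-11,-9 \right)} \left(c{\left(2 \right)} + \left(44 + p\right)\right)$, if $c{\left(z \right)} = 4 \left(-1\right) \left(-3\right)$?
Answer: $\frac{5487}{20} \approx 274.35$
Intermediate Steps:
$q{\left(d,X \right)} = \frac{59}{20}$ ($q{\left(d,X \right)} = 3 - \frac{1}{7 + 13} = 3 - \frac{1}{20} = \frac{59}{20}$)
$c{\left(z \right)} = 12$ ($c{\left(z \right)} = \left(-4\right) \left(-3\right) = 12$)
$q{\left(-11,-9 \right)} \left(c{\left(2 \right)} + \left(44 + p\right)\right) = \frac{59 \left(12 + \left(44 + 37\right)\right)}{20} = \frac{59 \left(12 + 81\right)}{20} = \frac{59}{20} \cdot 93 = \frac{5487}{20}$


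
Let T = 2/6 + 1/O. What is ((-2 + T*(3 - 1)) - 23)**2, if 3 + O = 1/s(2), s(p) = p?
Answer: 142129/225 ≈ 631.68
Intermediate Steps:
O = -5/2 (O = -3 + 1/2 = -5/2 ≈ -2.5000)
T = -1/15 (T = 2/6 + 1/(-5/2) = 2*(1/6) + 1*(-2/5) = 1/3 - 2/5 = -1/15 ≈ -0.066667)
((-2 + T*(3 - 1)) - 23)**2 = ((-2 - (3 - 1)/15) - 23)**2 = ((-2 - 1/15*2) - 23)**2 = ((-2 - 2/15) - 23)**2 = (-32/15 - 23)**2 = (-377/15)**2 = 142129/225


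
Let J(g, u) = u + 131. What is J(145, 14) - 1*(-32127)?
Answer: 32272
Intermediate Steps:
J(g, u) = 131 + u
J(145, 14) - 1*(-32127) = (131 + 14) - 1*(-32127) = 145 + 32127 = 32272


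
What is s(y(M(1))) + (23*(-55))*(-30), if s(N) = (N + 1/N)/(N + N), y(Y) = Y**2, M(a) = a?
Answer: 37951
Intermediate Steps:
s(N) = (N + 1/N)/(2*N) (s(N) = (N + 1/N)/((2*N)) = (N + 1/N)*(1/(2*N)) = (N + 1/N)/(2*N))
s(y(M(1))) + (23*(-55))*(-30) = (1 + (1**2)**2)/(2*(1**2)**2) + (23*(-55))*(-30) = (1/2)*(1 + 1**2)/1**2 - 1265*(-30) = (1/2)*1*(1 + 1) + 37950 = (1/2)*1*2 + 37950 = 1 + 37950 = 37951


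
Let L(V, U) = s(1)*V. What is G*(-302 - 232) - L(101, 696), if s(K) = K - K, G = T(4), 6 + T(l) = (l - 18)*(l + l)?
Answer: 63012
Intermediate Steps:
T(l) = -6 + 2*l*(-18 + l) (T(l) = -6 + (l - 18)*(l + l) = -6 + (-18 + l)*(2*l) = -6 + 2*l*(-18 + l))
G = -118 (G = -6 - 36*4 + 2*4² = -6 - 144 + 2*16 = -6 - 144 + 32 = -118)
s(K) = 0
L(V, U) = 0 (L(V, U) = 0*V = 0)
G*(-302 - 232) - L(101, 696) = -118*(-302 - 232) - 1*0 = -118*(-534) + 0 = 63012 + 0 = 63012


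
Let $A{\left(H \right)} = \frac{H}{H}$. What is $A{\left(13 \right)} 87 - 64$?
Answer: $23$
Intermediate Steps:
$A{\left(H \right)} = 1$
$A{\left(13 \right)} 87 - 64 = 1 \cdot 87 - 64 = 87 - 64 = 23$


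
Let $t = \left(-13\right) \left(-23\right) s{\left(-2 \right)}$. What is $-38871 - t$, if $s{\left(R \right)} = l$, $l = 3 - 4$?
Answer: $-38572$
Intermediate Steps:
$l = -1$ ($l = 3 - 4 = -1$)
$s{\left(R \right)} = -1$
$t = -299$ ($t = \left(-13\right) \left(-23\right) \left(-1\right) = 299 \left(-1\right) = -299$)
$-38871 - t = -38871 - -299 = -38871 + 299 = -38572$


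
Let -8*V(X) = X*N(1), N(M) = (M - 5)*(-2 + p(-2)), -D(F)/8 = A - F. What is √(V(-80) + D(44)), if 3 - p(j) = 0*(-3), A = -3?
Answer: 4*√21 ≈ 18.330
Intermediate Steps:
D(F) = 24 + 8*F (D(F) = -8*(-3 - F) = 24 + 8*F)
p(j) = 3 (p(j) = 3 - 0*(-3) = 3 - 1*0 = 3 + 0 = 3)
N(M) = -5 + M (N(M) = (M - 5)*(-2 + 3) = (-5 + M)*1 = -5 + M)
V(X) = X/2 (V(X) = -X*(-5 + 1)/8 = -X*(-4)/8 = -(-1)*X/2 = X/2)
√(V(-80) + D(44)) = √((½)*(-80) + (24 + 8*44)) = √(-40 + (24 + 352)) = √(-40 + 376) = √336 = 4*√21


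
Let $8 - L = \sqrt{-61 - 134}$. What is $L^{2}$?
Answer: $\left(8 - i \sqrt{195}\right)^{2} \approx -131.0 - 223.43 i$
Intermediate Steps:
$L = 8 - i \sqrt{195}$ ($L = 8 - \sqrt{-61 - 134} = 8 - \sqrt{-195} = 8 - i \sqrt{195} \approx 8.0 - 13.964 i$)
$L^{2} = \left(8 - i \sqrt{195}\right)^{2}$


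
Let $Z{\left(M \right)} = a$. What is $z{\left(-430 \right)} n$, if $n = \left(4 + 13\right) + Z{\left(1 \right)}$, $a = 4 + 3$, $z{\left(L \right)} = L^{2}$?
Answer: $4437600$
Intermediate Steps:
$a = 7$
$Z{\left(M \right)} = 7$
$n = 24$ ($n = \left(4 + 13\right) + 7 = 17 + 7 = 24$)
$z{\left(-430 \right)} n = \left(-430\right)^{2} \cdot 24 = 184900 \cdot 24 = 4437600$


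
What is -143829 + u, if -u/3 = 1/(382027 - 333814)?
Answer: -2311475860/16071 ≈ -1.4383e+5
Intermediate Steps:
u = -1/16071 (u = -3/(382027 - 333814) = -3/48213 = -3*1/48213 = -1/16071 ≈ -6.2224e-5)
-143829 + u = -143829 - 1/16071 = -2311475860/16071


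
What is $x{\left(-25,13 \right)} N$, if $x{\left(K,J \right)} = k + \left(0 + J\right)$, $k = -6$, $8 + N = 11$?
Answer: $21$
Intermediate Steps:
$N = 3$ ($N = -8 + 11 = 3$)
$x{\left(K,J \right)} = -6 + J$ ($x{\left(K,J \right)} = -6 + \left(0 + J\right) = -6 + J$)
$x{\left(-25,13 \right)} N = \left(-6 + 13\right) 3 = 7 \cdot 3 = 21$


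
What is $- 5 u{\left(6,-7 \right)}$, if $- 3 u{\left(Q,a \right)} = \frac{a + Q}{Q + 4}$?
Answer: $- \frac{1}{6} \approx -0.16667$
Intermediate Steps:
$u{\left(Q,a \right)} = - \frac{Q + a}{3 \left(4 + Q\right)}$ ($u{\left(Q,a \right)} = - \frac{\left(a + Q\right) \frac{1}{Q + 4}}{3} = - \frac{\left(Q + a\right) \frac{1}{4 + Q}}{3} = - \frac{\frac{1}{4 + Q} \left(Q + a\right)}{3} = - \frac{Q + a}{3 \left(4 + Q\right)}$)
$- 5 u{\left(6,-7 \right)} = - 5 \frac{\left(-1\right) 6 - -7}{3 \left(4 + 6\right)} = - 5 \frac{-6 + 7}{3 \cdot 10} = - 5 \cdot \frac{1}{3} \cdot \frac{1}{10} \cdot 1 = \left(-5\right) \frac{1}{30} = - \frac{1}{6}$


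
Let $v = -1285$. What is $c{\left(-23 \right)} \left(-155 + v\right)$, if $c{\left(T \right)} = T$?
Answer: $33120$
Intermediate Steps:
$c{\left(-23 \right)} \left(-155 + v\right) = - 23 \left(-155 - 1285\right) = \left(-23\right) \left(-1440\right) = 33120$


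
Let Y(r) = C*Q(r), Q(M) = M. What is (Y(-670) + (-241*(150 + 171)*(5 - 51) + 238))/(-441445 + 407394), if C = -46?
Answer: -3589664/34051 ≈ -105.42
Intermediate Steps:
Y(r) = -46*r
(Y(-670) + (-241*(150 + 171)*(5 - 51) + 238))/(-441445 + 407394) = (-46*(-670) + (-241*(150 + 171)*(5 - 51) + 238))/(-441445 + 407394) = (30820 + (-77361*(-46) + 238))/(-34051) = (30820 + (-241*(-14766) + 238))*(-1/34051) = (30820 + (3558606 + 238))*(-1/34051) = (30820 + 3558844)*(-1/34051) = 3589664*(-1/34051) = -3589664/34051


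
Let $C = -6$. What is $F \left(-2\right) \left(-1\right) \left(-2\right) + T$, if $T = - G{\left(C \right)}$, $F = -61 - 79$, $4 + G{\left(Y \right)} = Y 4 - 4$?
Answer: $592$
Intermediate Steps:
$G{\left(Y \right)} = -8 + 4 Y$ ($G{\left(Y \right)} = -4 + \left(Y 4 - 4\right) = -4 + \left(4 Y - 4\right) = -4 + \left(-4 + 4 Y\right) = -8 + 4 Y$)
$F = -140$ ($F = -61 - 79 = -140$)
$T = 32$ ($T = - (-8 + 4 \left(-6\right)) = - (-8 - 24) = \left(-1\right) \left(-32\right) = 32$)
$F \left(-2\right) \left(-1\right) \left(-2\right) + T = - 140 \left(-2\right) \left(-1\right) \left(-2\right) + 32 = - 140 \cdot 2 \left(-2\right) + 32 = \left(-140\right) \left(-4\right) + 32 = 560 + 32 = 592$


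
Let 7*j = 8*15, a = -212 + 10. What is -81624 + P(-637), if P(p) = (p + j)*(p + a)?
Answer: 3069053/7 ≈ 4.3844e+5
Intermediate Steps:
a = -202
j = 120/7 (j = (8*15)/7 = (⅐)*120 = 120/7 ≈ 17.143)
P(p) = (-202 + p)*(120/7 + p) (P(p) = (p + 120/7)*(p - 202) = (120/7 + p)*(-202 + p) = (-202 + p)*(120/7 + p))
-81624 + P(-637) = -81624 + (-24240/7 + (-637)² - 1294/7*(-637)) = -81624 + (-24240/7 + 405769 + 117754) = -81624 + 3640421/7 = 3069053/7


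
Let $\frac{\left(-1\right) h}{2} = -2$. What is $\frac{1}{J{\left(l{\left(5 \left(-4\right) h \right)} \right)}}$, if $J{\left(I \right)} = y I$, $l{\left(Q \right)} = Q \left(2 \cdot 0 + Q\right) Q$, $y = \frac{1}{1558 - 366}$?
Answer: $- \frac{149}{64000} \approx -0.0023281$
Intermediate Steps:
$h = 4$ ($h = \left(-2\right) \left(-2\right) = 4$)
$y = \frac{1}{1192} \approx 0.00083893$
$l{\left(Q \right)} = Q^{3}$ ($l{\left(Q \right)} = Q \left(0 + Q\right) Q = Q Q Q = Q^{2} Q = Q^{3}$)
$J{\left(I \right)} = \frac{I}{1192}$
$\frac{1}{J{\left(l{\left(5 \left(-4\right) h \right)} \right)}} = \frac{1}{\frac{1}{1192} \left(5 \left(-4\right) 4\right)^{3}} = \frac{1}{\frac{1}{1192} \left(\left(-20\right) 4\right)^{3}} = \frac{1}{\frac{1}{1192} \left(-80\right)^{3}} = \frac{1}{\frac{1}{1192} \left(-512000\right)} = \frac{1}{- \frac{64000}{149}} = - \frac{149}{64000}$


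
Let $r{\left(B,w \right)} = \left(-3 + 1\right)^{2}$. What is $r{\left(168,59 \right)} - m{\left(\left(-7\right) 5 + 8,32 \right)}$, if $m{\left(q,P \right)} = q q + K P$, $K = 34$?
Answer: $-1813$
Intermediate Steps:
$r{\left(B,w \right)} = 4$ ($r{\left(B,w \right)} = \left(-2\right)^{2} = 4$)
$m{\left(q,P \right)} = q^{2} + 34 P$ ($m{\left(q,P \right)} = q q + 34 P = q^{2} + 34 P$)
$r{\left(168,59 \right)} - m{\left(\left(-7\right) 5 + 8,32 \right)} = 4 - \left(\left(\left(-7\right) 5 + 8\right)^{2} + 34 \cdot 32\right) = 4 - \left(\left(-35 + 8\right)^{2} + 1088\right) = 4 - \left(\left(-27\right)^{2} + 1088\right) = 4 - \left(729 + 1088\right) = 4 - 1817 = -1813$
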